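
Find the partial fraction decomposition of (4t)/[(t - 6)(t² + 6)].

At t=6: A = (4·6 + 0)/(6² + 6) = 4/7. B = -A = -4/7, C = 4 - 6·A = 4/7
Result: (4/7)/(t - 6) - ((4/7)t - 4/7)/(t² + 6)


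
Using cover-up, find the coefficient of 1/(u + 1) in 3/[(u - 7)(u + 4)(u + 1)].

Cover (u + 1), set u=-1: 3/[(-1 - 7)(-1 + 4)] = -1/8


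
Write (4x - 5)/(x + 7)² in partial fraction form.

(4x - 5) = A(x + 7) + B. At x = -7: B = 4·(-7) - 5 = -33. Coeff of x: A = 4
Result: 4/(x + 7) - 33/(x + 7)²


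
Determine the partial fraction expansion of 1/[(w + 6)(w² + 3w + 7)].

Cover-up at w = -6: α = 1/((-6)² + 3·(-6) + 7) = 1/25. Then β = -α = -1/25, γ = -α·(3 - 6) = 3/25
Result: (1/25)/(w + 6) - ((1/25)w - 3/25)/(w² + 3w + 7)


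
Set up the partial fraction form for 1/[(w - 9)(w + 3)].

Distinct linear factors: α/(w - 9) + β/(w + 3)


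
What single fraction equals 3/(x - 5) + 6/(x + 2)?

Common denominator (x - 5)(x + 2). Numerator: 3(x + 2) + 6(x - 5) = (3x + 6) + (6x - 30) = 9x - 24
Result: (9x - 24)/[(x - 5)(x + 2)]


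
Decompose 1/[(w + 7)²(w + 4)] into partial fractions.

Cover-up at w=-4: C = 1/(-4 + 7)² = 1/9. Cover-up at w=-7: B = 1/(-7 + 4) = -1/3. Comparing w² coeff: A = -C = -1/9
Result: (-1/9)/(w + 7) - (1/3)/(w + 7)² + (1/9)/(w + 4)


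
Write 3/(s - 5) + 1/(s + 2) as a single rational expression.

Common denominator (s - 5)(s + 2). Numerator: 3(s + 2) + 1(s - 5) = (3s + 6) + (s - 5) = 4s + 1
Result: (4s + 1)/[(s - 5)(s + 2)]


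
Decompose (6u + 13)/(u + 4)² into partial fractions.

(6u + 13) = P(u + 4) + Q. At u = -4: Q = 6·(-4) + 13 = -11. Coeff of u: P = 6
Result: 6/(u + 4) - 11/(u + 4)²


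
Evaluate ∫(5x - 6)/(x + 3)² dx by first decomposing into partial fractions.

Decompose: α = 5, β = 5·(-3) - 6 = -21, so (5x - 6)/(x + 3)² = 5/(x + 3) - 21/(x + 3)². Integrate: ∫ α/(x + 3) dx = 5 ln|(x + 3)|; ∫ β/(x + 3)² dx = 21/(x + 3). Sum: 5 ln|(x + 3)| + 21/(x + 3) + C


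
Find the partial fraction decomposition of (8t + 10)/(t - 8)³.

(8t + 10) = α(t - 8)² + β(t - 8) + γ. At t = 8: γ = 8·8 + 10 = 74. Coefficients: α = 0, β = 8
Result: 8/(t - 8)² + 74/(t - 8)³


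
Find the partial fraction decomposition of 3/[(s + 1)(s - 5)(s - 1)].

Using cover-up method: α = 1/4, β = 1/8, γ = -3/8
Result: (1/4)/(s + 1) + (1/8)/(s - 5) - (3/8)/(s - 1)


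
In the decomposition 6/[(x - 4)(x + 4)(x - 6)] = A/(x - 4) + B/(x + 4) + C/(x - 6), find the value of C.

Cover-up at x = 6: C = 6/[(6 - 4)(6 + 4)] = 6/[(2)(10)] = 6/20 = 3/10


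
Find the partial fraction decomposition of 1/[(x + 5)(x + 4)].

1/(x + 5)(x + 4) = P/(x + 5) + Q/(x + 4). P = 1/(-5 + 4) = -1, Q = 1/(-4 + 5) = 1
Result: -1/(x + 5) + 1/(x + 4)


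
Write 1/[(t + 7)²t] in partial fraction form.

Cover-up at t=0: C = 1/(0 + 7)² = 1/49. Cover-up at t=-7: B = 1/(-7 - 0) = -1/7. Comparing t² coeff: A = -C = -1/49
Result: (-1/49)/(t + 7) - (1/7)/(t + 7)² + (1/49)/t


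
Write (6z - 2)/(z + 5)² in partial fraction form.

(6z - 2) = P(z + 5) + Q. At z = -5: Q = 6·(-5) - 2 = -32. Coeff of z: P = 6
Result: 6/(z + 5) - 32/(z + 5)²


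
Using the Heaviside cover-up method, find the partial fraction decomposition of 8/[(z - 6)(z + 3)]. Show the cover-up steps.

Cover (z - 6): set z=6, get α = 8/(6 + 3) = 8/9. Cover (z + 3): set z=-3, get β = 8/(-3 - 6) = -8/9.
Result: (8/9)/(z - 6) - (8/9)/(z + 3)


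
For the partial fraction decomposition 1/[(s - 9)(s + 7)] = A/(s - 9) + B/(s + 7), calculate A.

Cover-up at s = 9: A = 1/(9 + 7) = 1/16


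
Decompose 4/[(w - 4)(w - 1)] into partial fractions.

4/(w - 4)(w - 1) = α/(w - 4) + β/(w - 1). α = 4/(4 - 1) = 4/3, β = 4/(1 - 4) = -4/3
Result: (4/3)/(w - 4) - (4/3)/(w - 1)


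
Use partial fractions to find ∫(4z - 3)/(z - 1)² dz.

Decompose: α = 4, β = 4·1 - 3 = 1, so (4z - 3)/(z - 1)² = 4/(z - 1) + 1/(z - 1)². Integrate: ∫ α/(z - 1) dz = 4 ln|(z - 1)|; ∫ β/(z - 1)² dz = -1/(z - 1). Sum: 4 ln|(z - 1)| - 1/(z - 1) + C


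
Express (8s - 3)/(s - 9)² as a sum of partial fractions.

(8s - 3) = P(s - 9) + Q. At s = 9: Q = 8·9 - 3 = 69. Coeff of s: P = 8
Result: 8/(s - 9) + 69/(s - 9)²


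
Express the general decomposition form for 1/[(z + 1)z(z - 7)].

Three distinct linear factors: P/(z + 1) + Q/z + R/(z - 7)


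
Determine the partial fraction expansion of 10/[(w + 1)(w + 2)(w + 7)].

Using cover-up method: α = 5/3, β = -2, γ = 1/3
Result: (5/3)/(w + 1) - 2/(w + 2) + (1/3)/(w + 7)


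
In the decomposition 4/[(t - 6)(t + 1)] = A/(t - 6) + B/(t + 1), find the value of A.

Cover-up at t = 6: A = 4/(6 + 1) = 4/7


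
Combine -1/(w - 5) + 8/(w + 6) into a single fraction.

Common denominator (w - 5)(w + 6). Numerator: -1(w + 6) + 8(w - 5) = (-w - 6) + (8w - 40) = 7w - 46
Result: (7w - 46)/[(w - 5)(w + 6)]


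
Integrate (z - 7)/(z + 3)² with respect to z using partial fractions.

Decompose: A = 1, B = 1·(-3) - 7 = -10, so (z - 7)/(z + 3)² = 1/(z + 3) - 10/(z + 3)². Integrate: ∫ A/(z + 3) dz = ln|(z + 3)|; ∫ B/(z + 3)² dz = 10/(z + 3). Sum: ln|(z + 3)| + 10/(z + 3) + C


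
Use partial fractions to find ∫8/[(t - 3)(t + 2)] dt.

Decompose: 8/[(t - 3)(t + 2)] = (8/5)/(t - 3) - (8/5)/(t + 2). Integrate each term: (8/5) ln|(t - 3)| - (8/5) ln|(t + 2)| + C


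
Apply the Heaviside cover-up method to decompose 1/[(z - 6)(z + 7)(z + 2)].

Cover (z - 6), z=6: P = 1/[(6 + 7)(6 + 2)] = 1/104. Cover (z + 7), z=-7: Q = 1/[(-7 - 6)(-7 + 2)] = 1/65. Cover (z + 2), z=-2: R = 1/[(-2 - 6)(-2 + 7)] = -1/40.
Result: (1/104)/(z - 6) + (1/65)/(z + 7) - (1/40)/(z + 2)


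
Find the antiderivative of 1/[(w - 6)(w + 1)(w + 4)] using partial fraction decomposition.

Cover-up: P = 1/70, Q = -1/21, R = 1/30. Decomposition: (1/70)/(w - 6) - (1/21)/(w + 1) + (1/30)/(w + 4). Integrate each term: (1/70) ln|(w - 6)| - (1/21) ln|(w + 1)| + (1/30) ln|(w + 4)| + C


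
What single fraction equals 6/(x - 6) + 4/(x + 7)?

Common denominator (x - 6)(x + 7). Numerator: 6(x + 7) + 4(x - 6) = (6x + 42) + (4x - 24) = 10x + 18
Result: (10x + 18)/[(x - 6)(x + 7)]


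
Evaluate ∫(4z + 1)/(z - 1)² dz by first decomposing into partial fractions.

Decompose: α = 4, β = 4·1 + 1 = 5, so (4z + 1)/(z - 1)² = 4/(z - 1) + 5/(z - 1)². Integrate: ∫ α/(z - 1) dz = 4 ln|(z - 1)|; ∫ β/(z - 1)² dz = -5/(z - 1). Sum: 4 ln|(z - 1)| - 5/(z - 1) + C


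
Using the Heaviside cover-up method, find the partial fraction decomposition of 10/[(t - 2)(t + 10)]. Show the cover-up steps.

Cover (t - 2): set t=2, get A = 10/(2 + 10) = 5/6. Cover (t + 10): set t=-10, get B = 10/(-10 - 2) = -5/6.
Result: (5/6)/(t - 2) - (5/6)/(t + 10)


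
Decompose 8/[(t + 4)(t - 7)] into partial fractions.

8/(t + 4)(t - 7) = A/(t + 4) + B/(t - 7). A = 8/(-4 - 7) = -8/11, B = 8/(7 + 4) = 8/11
Result: (-8/11)/(t + 4) + (8/11)/(t - 7)


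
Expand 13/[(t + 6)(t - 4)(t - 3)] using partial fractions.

Using cover-up method: A = 13/90, B = 13/10, C = -13/9
Result: (13/90)/(t + 6) + (13/10)/(t - 4) - (13/9)/(t - 3)


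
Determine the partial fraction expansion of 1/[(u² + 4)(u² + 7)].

Coefficient matching gives A = C = 0, B = 1/(7-4) = 1/3, D = -B = -1/3
Result: (1/3)/(u² + 4) - (1/3)/(u² + 7)


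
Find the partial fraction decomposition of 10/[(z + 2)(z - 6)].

10/(z + 2)(z - 6) = A/(z + 2) + B/(z - 6). A = 10/(-2 - 6) = -5/4, B = 10/(6 + 2) = 5/4
Result: (-5/4)/(z + 2) + (5/4)/(z - 6)


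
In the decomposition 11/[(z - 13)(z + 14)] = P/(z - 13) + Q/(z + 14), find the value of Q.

Cover-up at z = -14: Q = 11/(-14 - 13) = -11/27


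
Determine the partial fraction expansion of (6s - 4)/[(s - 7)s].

At s=7: α = (6·7 - 4)/(7 - 0) = 38/7. At s=0: β = (6·0 - 4)/(0 - 7) = 4/7
Result: (38/7)/(s - 7) + (4/7)/s


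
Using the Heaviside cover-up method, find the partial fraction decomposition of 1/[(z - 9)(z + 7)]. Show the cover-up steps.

Cover (z - 9): set z=9, get α = 1/(9 + 7) = 1/16. Cover (z + 7): set z=-7, get β = 1/(-7 - 9) = -1/16.
Result: (1/16)/(z - 9) - (1/16)/(z + 7)


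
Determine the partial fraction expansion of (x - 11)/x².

(x - 11) = αx + β. At x = 0: β = 1·0 - 11 = -11. Coeff of x: α = 1
Result: 1/x - 11/x²


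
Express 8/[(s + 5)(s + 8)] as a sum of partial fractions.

8/(s + 5)(s + 8) = P/(s + 5) + Q/(s + 8). P = 8/(-5 + 8) = 8/3, Q = 8/(-8 + 5) = -8/3
Result: (8/3)/(s + 5) - (8/3)/(s + 8)


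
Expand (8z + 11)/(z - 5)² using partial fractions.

(8z + 11) = α(z - 5) + β. At z = 5: β = 8·5 + 11 = 51. Coeff of z: α = 8
Result: 8/(z - 5) + 51/(z - 5)²


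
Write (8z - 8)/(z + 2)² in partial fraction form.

(8z - 8) = A(z + 2) + B. At z = -2: B = 8·(-2) - 8 = -24. Coeff of z: A = 8
Result: 8/(z + 2) - 24/(z + 2)²


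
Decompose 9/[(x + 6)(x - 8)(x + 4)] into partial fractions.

Using cover-up method: A = 9/28, B = 3/56, C = -3/8
Result: (9/28)/(x + 6) + (3/56)/(x - 8) - (3/8)/(x + 4)


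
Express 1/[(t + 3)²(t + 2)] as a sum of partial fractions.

Cover-up at t=-2: C = 1/(-2 + 3)² = 1. Cover-up at t=-3: B = 1/(-3 + 2) = -1. Comparing t² coeff: A = -C = -1
Result: -1/(t + 3) - 1/(t + 3)² + 1/(t + 2)


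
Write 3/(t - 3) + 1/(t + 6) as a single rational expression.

Common denominator (t - 3)(t + 6). Numerator: 3(t + 6) + 1(t - 3) = (3t + 18) + (t - 3) = 4t + 15
Result: (4t + 15)/[(t - 3)(t + 6)]


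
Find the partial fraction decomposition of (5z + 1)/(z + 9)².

(5z + 1) = P(z + 9) + Q. At z = -9: Q = 5·(-9) + 1 = -44. Coeff of z: P = 5
Result: 5/(z + 9) - 44/(z + 9)²


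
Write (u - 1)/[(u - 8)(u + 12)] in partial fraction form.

At u=8: A = (1·8 - 1)/(8 + 12) = 7/20. At u=-12: B = (1·(-12) - 1)/(-12 - 8) = 13/20
Result: (7/20)/(u - 8) + (13/20)/(u + 12)


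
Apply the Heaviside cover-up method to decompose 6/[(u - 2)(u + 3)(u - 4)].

Cover (u - 2), u=2: P = 6/[(2 + 3)(2 - 4)] = -3/5. Cover (u + 3), u=-3: Q = 6/[(-3 - 2)(-3 - 4)] = 6/35. Cover (u - 4), u=4: R = 6/[(4 - 2)(4 + 3)] = 3/7.
Result: (-3/5)/(u - 2) + (6/35)/(u + 3) + (3/7)/(u - 4)


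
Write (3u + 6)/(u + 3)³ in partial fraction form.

(3u + 6) = α(u + 3)² + β(u + 3) + γ. At u = -3: γ = 3·(-3) + 6 = -3. Coefficients: α = 0, β = 3
Result: 3/(u + 3)² - 3/(u + 3)³


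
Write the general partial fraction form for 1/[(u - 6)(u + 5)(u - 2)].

Three distinct linear factors: α/(u - 6) + β/(u + 5) + γ/(u - 2)


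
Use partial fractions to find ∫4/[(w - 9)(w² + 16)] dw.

Cover-up at w=9: P = 4/(9²+16) = 4/97. Coeff matching: Q = -4/97, R = -36/97. Decomposition: (4/97)/(w - 9) - ((4/97)w + 36/97)/(w² + 16). Integrate: linear → ln, quadratic → (1/2)ln + arctan: (4/97) ln|(w - 9)| - (2/97) ln(w² + 16) - (9/97) arctan(w/4) + C


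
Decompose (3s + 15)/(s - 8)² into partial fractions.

(3s + 15) = A(s - 8) + B. At s = 8: B = 3·8 + 15 = 39. Coeff of s: A = 3
Result: 3/(s - 8) + 39/(s - 8)²


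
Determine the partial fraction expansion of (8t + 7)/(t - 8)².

(8t + 7) = A(t - 8) + B. At t = 8: B = 8·8 + 7 = 71. Coeff of t: A = 8
Result: 8/(t - 8) + 71/(t - 8)²


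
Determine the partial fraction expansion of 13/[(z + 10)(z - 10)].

13/(z + 10)(z - 10) = α/(z + 10) + β/(z - 10). α = 13/(-10 - 10) = -13/20, β = 13/(10 + 10) = 13/20
Result: (-13/20)/(z + 10) + (13/20)/(z - 10)


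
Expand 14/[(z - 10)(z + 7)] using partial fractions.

14/(z - 10)(z + 7) = α/(z - 10) + β/(z + 7). α = 14/(10 + 7) = 14/17, β = 14/(-7 - 10) = -14/17
Result: (14/17)/(z - 10) - (14/17)/(z + 7)


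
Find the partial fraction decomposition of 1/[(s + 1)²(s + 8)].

Cover-up at s=-8: γ = 1/(-8 + 1)² = 1/49. Cover-up at s=-1: β = 1/(-1 + 8) = 1/7. Comparing s² coeff: α = -γ = -1/49
Result: (-1/49)/(s + 1) + (1/7)/(s + 1)² + (1/49)/(s + 8)


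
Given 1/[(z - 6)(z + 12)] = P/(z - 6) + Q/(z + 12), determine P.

Cover-up at z = 6: P = 1/(6 + 12) = 1/18


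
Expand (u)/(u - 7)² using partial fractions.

(u) = A(u - 7) + B. At u = 7: B = 1·7 + 0 = 7. Coeff of u: A = 1
Result: 1/(u - 7) + 7/(u - 7)²


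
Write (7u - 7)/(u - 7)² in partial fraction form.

(7u - 7) = α(u - 7) + β. At u = 7: β = 7·7 - 7 = 42. Coeff of u: α = 7
Result: 7/(u - 7) + 42/(u - 7)²


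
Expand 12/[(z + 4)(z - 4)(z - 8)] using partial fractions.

Using cover-up method: A = 1/8, B = -3/8, C = 1/4
Result: (1/8)/(z + 4) - (3/8)/(z - 4) + (1/4)/(z - 8)


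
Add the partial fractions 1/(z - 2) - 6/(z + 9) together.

Common denominator (z - 2)(z + 9). Numerator: 1(z + 9) - 6(z - 2) = (z + 9) - (6z - 12) = -5z + 21
Result: (-5z + 21)/[(z - 2)(z + 9)]


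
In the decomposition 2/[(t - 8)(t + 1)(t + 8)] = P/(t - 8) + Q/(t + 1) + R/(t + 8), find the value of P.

Cover-up at t = 8: P = 2/[(8 + 1)(8 + 8)] = 2/[(9)(16)] = 2/144 = 1/72


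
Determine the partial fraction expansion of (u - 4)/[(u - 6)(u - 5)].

At u=6: α = (1·6 - 4)/(6 - 5) = 2. At u=5: β = (1·5 - 4)/(5 - 6) = -1
Result: 2/(u - 6) - 1/(u - 5)


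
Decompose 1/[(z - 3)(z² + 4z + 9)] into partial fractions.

Cover-up at z = 3: A = 1/(3² + 4·3 + 9) = 1/30. Then B = -A = -1/30, C = -A·(4 + 3) = -7/30
Result: (1/30)/(z - 3) - ((1/30)z + 7/30)/(z² + 4z + 9)


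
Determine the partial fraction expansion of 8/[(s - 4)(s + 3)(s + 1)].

Using cover-up method: α = 8/35, β = 4/7, γ = -4/5
Result: (8/35)/(s - 4) + (4/7)/(s + 3) - (4/5)/(s + 1)


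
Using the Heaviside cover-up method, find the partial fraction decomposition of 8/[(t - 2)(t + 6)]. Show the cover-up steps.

Cover (t - 2): set t=2, get α = 8/(2 + 6) = 1. Cover (t + 6): set t=-6, get β = 8/(-6 - 2) = -1.
Result: 1/(t - 2) - 1/(t + 6)


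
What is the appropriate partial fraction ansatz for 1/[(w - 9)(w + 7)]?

Distinct linear factors: α/(w - 9) + β/(w + 7)


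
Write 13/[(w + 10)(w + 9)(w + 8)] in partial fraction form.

Using cover-up method: A = 13/2, B = -13, C = 13/2
Result: (13/2)/(w + 10) - 13/(w + 9) + (13/2)/(w + 8)


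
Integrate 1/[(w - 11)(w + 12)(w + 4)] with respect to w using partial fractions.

Cover-up: P = 1/345, Q = 1/184, R = -1/120. Decomposition: (1/345)/(w - 11) + (1/184)/(w + 12) - (1/120)/(w + 4). Integrate each term: (1/345) ln|(w - 11)| + (1/184) ln|(w + 12)| - (1/120) ln|(w + 4)| + C


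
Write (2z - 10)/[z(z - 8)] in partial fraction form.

At z=0: P = (2·0 - 10)/(0 - 8) = 5/4. At z=8: Q = (2·8 - 10)/(8 - 0) = 3/4
Result: (5/4)/z + (3/4)/(z - 8)


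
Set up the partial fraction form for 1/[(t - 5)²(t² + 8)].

Repeated linear + quadratic: P/(t - 5) + Q/(t - 5)² + (Rt + S)/(t² + 8)


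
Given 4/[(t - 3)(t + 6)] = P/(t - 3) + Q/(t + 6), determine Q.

Cover-up at t = -6: Q = 4/(-6 - 3) = -4/9


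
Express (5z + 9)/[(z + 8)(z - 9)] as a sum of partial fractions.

At z=-8: α = (5·(-8) + 9)/(-8 - 9) = 31/17. At z=9: β = (5·9 + 9)/(9 + 8) = 54/17
Result: (31/17)/(z + 8) + (54/17)/(z - 9)


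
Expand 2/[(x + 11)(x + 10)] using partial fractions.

2/(x + 11)(x + 10) = P/(x + 11) + Q/(x + 10). P = 2/(-11 + 10) = -2, Q = 2/(-10 + 11) = 2
Result: -2/(x + 11) + 2/(x + 10)


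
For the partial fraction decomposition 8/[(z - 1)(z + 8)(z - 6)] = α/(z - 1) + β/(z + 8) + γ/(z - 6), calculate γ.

Cover-up at z = 6: γ = 8/[(6 - 1)(6 + 8)] = 8/[(5)(14)] = 8/70 = 4/35


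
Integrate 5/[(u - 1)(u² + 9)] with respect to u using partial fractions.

Cover-up at u=1: A = 5/(1²+9) = 1/2. Coeff matching: B = -1/2, C = -1/2. Decomposition: (1/2)/(u - 1) - ((1/2)u + 1/2)/(u² + 9). Integrate: linear → ln, quadratic → (1/2)ln + arctan: (1/2) ln|(u - 1)| - (1/4) ln(u² + 9) - (1/6) arctan(u/3) + C


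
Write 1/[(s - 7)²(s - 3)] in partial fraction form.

Cover-up at s=3: γ = 1/(3 - 7)² = 1/16. Cover-up at s=7: β = 1/(7 - 3) = 1/4. Comparing s² coeff: α = -γ = -1/16
Result: (-1/16)/(s - 7) + (1/4)/(s - 7)² + (1/16)/(s - 3)


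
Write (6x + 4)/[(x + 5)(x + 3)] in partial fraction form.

At x=-5: A = (6·(-5) + 4)/(-5 + 3) = 13. At x=-3: B = (6·(-3) + 4)/(-3 + 5) = -7
Result: 13/(x + 5) - 7/(x + 3)


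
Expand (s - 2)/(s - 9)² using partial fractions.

(s - 2) = α(s - 9) + β. At s = 9: β = 1·9 - 2 = 7. Coeff of s: α = 1
Result: 1/(s - 9) + 7/(s - 9)²


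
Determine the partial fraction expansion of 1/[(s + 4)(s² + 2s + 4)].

Cover-up at s = -4: P = 1/((-4)² + 2·(-4) + 4) = 1/12. Then Q = -P = -1/12, R = -P·(2 - 4) = 1/6
Result: (1/12)/(s + 4) - ((1/12)s - 1/6)/(s² + 2s + 4)


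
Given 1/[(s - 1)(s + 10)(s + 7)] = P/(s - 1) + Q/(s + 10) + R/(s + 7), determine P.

Cover-up at s = 1: P = 1/[(1 + 10)(1 + 7)] = 1/[(11)(8)] = 1/88


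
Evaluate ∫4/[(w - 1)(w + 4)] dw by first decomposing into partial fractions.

Decompose: 4/[(w - 1)(w + 4)] = (4/5)/(w - 1) - (4/5)/(w + 4). Integrate each term: (4/5) ln|(w - 1)| - (4/5) ln|(w + 4)| + C


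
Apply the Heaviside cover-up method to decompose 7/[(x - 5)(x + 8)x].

Cover (x - 5), x=5: α = 7/[(5 + 8)(5 - 0)] = 7/65. Cover (x + 8), x=-8: β = 7/[(-8 - 5)(-8 - 0)] = 7/104. Cover x, x=0: γ = 7/[(0 - 5)(0 + 8)] = -7/40.
Result: (7/65)/(x - 5) + (7/104)/(x + 8) - (7/40)/x


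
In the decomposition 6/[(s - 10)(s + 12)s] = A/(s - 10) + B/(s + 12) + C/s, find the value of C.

Cover-up at s = 0: C = 6/[(0 - 10)(0 + 12)] = 6/[(-10)(12)] = -6/120 = -1/20


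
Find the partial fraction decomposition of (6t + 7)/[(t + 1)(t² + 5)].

At t=-1: A = (6·(-1) + 7)/((-1)² + 5) = 1/6. B = -A = -1/6, C = 6 - (-1)·A = 37/6
Result: (1/6)/(t + 1) - ((1/6)t - 37/6)/(t² + 5)


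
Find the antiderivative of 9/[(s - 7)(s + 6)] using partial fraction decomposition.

Decompose: 9/[(s - 7)(s + 6)] = (9/13)/(s - 7) - (9/13)/(s + 6). Integrate each term: (9/13) ln|(s - 7)| - (9/13) ln|(s + 6)| + C


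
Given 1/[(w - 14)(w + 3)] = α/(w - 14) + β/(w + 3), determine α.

Cover-up at w = 14: α = 1/(14 + 3) = 1/17


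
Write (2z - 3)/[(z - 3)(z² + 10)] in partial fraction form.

At z=3: α = (2·3 - 3)/(3² + 10) = 3/19. β = -α = -3/19, γ = 2 - 3·α = 29/19
Result: (3/19)/(z - 3) - ((3/19)z - 29/19)/(z² + 10)


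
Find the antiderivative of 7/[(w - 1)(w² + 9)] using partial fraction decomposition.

Cover-up at w=1: P = 7/(1²+9) = 7/10. Coeff matching: Q = -7/10, R = -7/10. Decomposition: (7/10)/(w - 1) - ((7/10)w + 7/10)/(w² + 9). Integrate: linear → ln, quadratic → (1/2)ln + arctan: (7/10) ln|(w - 1)| - (7/20) ln(w² + 9) - (7/30) arctan(w/3) + C


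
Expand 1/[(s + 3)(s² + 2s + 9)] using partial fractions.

Cover-up at s = -3: P = 1/((-3)² + 2·(-3) + 9) = 1/12. Then Q = -P = -1/12, R = -P·(2 - 3) = 1/12
Result: (1/12)/(s + 3) - ((1/12)s - 1/12)/(s² + 2s + 9)


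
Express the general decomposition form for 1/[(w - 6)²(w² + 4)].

Repeated linear + quadratic: A/(w - 6) + B/(w - 6)² + (Cw + D)/(w² + 4)


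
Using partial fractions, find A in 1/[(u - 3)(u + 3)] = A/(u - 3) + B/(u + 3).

Cover-up at u = 3: A = 1/(3 + 3) = 1/6


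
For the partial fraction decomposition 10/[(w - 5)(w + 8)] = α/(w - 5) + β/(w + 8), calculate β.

Cover-up at w = -8: β = 10/(-8 - 5) = -10/13


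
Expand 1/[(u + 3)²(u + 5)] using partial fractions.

Cover-up at u=-5: C = 1/(-5 + 3)² = 1/4. Cover-up at u=-3: B = 1/(-3 + 5) = 1/2. Comparing u² coeff: A = -C = -1/4
Result: (-1/4)/(u + 3) + (1/2)/(u + 3)² + (1/4)/(u + 5)


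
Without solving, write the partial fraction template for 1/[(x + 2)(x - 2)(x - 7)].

Three distinct linear factors: A/(x + 2) + B/(x - 2) + C/(x - 7)


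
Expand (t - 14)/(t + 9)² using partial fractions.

(t - 14) = α(t + 9) + β. At t = -9: β = 1·(-9) - 14 = -23. Coeff of t: α = 1
Result: 1/(t + 9) - 23/(t + 9)²


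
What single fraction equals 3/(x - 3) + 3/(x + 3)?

Common denominator (x - 3)(x + 3). Numerator: 3(x + 3) + 3(x - 3) = (3x + 9) + (3x - 9) = 6x
Result: (6x)/[(x - 3)(x + 3)]


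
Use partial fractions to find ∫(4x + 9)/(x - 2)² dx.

Decompose: α = 4, β = 4·2 + 9 = 17, so (4x + 9)/(x - 2)² = 4/(x - 2) + 17/(x - 2)². Integrate: ∫ α/(x - 2) dx = 4 ln|(x - 2)|; ∫ β/(x - 2)² dx = -17/(x - 2). Sum: 4 ln|(x - 2)| - 17/(x - 2) + C


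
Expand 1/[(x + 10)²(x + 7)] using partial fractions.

Cover-up at x=-7: R = 1/(-7 + 10)² = 1/9. Cover-up at x=-10: Q = 1/(-10 + 7) = -1/3. Comparing x² coeff: P = -R = -1/9
Result: (-1/9)/(x + 10) - (1/3)/(x + 10)² + (1/9)/(x + 7)


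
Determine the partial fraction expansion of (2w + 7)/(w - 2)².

(2w + 7) = P(w - 2) + Q. At w = 2: Q = 2·2 + 7 = 11. Coeff of w: P = 2
Result: 2/(w - 2) + 11/(w - 2)²


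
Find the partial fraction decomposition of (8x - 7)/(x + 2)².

(8x - 7) = A(x + 2) + B. At x = -2: B = 8·(-2) - 7 = -23. Coeff of x: A = 8
Result: 8/(x + 2) - 23/(x + 2)²


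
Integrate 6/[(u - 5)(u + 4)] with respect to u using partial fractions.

Decompose: 6/[(u - 5)(u + 4)] = (2/3)/(u - 5) - (2/3)/(u + 4). Integrate each term: (2/3) ln|(u - 5)| - (2/3) ln|(u + 4)| + C


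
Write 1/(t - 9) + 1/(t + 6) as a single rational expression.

Common denominator (t - 9)(t + 6). Numerator: 1(t + 6) + 1(t - 9) = (t + 6) + (t - 9) = 2t - 3
Result: (2t - 3)/[(t - 9)(t + 6)]


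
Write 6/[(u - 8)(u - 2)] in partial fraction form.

6/(u - 8)(u - 2) = A/(u - 8) + B/(u - 2). A = 6/(8 - 2) = 1, B = 6/(2 - 8) = -1
Result: 1/(u - 8) - 1/(u - 2)


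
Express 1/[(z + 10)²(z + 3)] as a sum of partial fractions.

Cover-up at z=-3: C = 1/(-3 + 10)² = 1/49. Cover-up at z=-10: B = 1/(-10 + 3) = -1/7. Comparing z² coeff: A = -C = -1/49
Result: (-1/49)/(z + 10) - (1/7)/(z + 10)² + (1/49)/(z + 3)


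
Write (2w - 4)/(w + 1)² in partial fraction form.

(2w - 4) = α(w + 1) + β. At w = -1: β = 2·(-1) - 4 = -6. Coeff of w: α = 2
Result: 2/(w + 1) - 6/(w + 1)²


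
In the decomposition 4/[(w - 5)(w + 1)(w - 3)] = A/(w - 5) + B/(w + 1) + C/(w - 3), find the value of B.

Cover-up at w = -1: B = 4/[(-1 - 5)(-1 - 3)] = 4/[(-6)(-4)] = 4/24 = 1/6


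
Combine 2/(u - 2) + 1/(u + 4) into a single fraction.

Common denominator (u - 2)(u + 4). Numerator: 2(u + 4) + 1(u - 2) = (2u + 8) + (u - 2) = 3u + 6
Result: (3u + 6)/[(u - 2)(u + 4)]


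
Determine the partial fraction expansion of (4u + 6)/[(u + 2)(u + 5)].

At u=-2: A = (4·(-2) + 6)/(-2 + 5) = -2/3. At u=-5: B = (4·(-5) + 6)/(-5 + 2) = 14/3
Result: (-2/3)/(u + 2) + (14/3)/(u + 5)


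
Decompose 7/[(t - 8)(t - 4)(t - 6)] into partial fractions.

Using cover-up method: A = 7/8, B = 7/8, C = -7/4
Result: (7/8)/(t - 8) + (7/8)/(t - 4) - (7/4)/(t - 6)


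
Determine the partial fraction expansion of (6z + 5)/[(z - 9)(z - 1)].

At z=9: α = (6·9 + 5)/(9 - 1) = 59/8. At z=1: β = (6·1 + 5)/(1 - 9) = -11/8
Result: (59/8)/(z - 9) - (11/8)/(z - 1)


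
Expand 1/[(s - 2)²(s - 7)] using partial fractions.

Cover-up at s=7: C = 1/(7 - 2)² = 1/25. Cover-up at s=2: B = 1/(2 - 7) = -1/5. Comparing s² coeff: A = -C = -1/25
Result: (-1/25)/(s - 2) - (1/5)/(s - 2)² + (1/25)/(s - 7)


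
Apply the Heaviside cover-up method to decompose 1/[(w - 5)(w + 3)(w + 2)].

Cover (w - 5), w=5: α = 1/[(5 + 3)(5 + 2)] = 1/56. Cover (w + 3), w=-3: β = 1/[(-3 - 5)(-3 + 2)] = 1/8. Cover (w + 2), w=-2: γ = 1/[(-2 - 5)(-2 + 3)] = -1/7.
Result: (1/56)/(w - 5) + (1/8)/(w + 3) - (1/7)/(w + 2)


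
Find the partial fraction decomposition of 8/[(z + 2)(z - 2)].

8/(z + 2)(z - 2) = A/(z + 2) + B/(z - 2). A = 8/(-2 - 2) = -2, B = 8/(2 + 2) = 2
Result: -2/(z + 2) + 2/(z - 2)


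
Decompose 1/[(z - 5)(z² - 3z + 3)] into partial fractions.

Cover-up at z = 5: P = 1/(5² - 3·5 + 3) = 1/13. Then Q = -P = -1/13, R = -P·(-3 + 5) = -2/13
Result: (1/13)/(z - 5) - ((1/13)z + 2/13)/(z² - 3z + 3)


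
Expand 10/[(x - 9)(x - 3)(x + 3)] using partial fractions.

Using cover-up method: P = 5/36, Q = -5/18, R = 5/36
Result: (5/36)/(x - 9) - (5/18)/(x - 3) + (5/36)/(x + 3)


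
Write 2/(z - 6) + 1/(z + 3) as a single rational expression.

Common denominator (z - 6)(z + 3). Numerator: 2(z + 3) + 1(z - 6) = (2z + 6) + (z - 6) = 3z
Result: (3z)/[(z - 6)(z + 3)]


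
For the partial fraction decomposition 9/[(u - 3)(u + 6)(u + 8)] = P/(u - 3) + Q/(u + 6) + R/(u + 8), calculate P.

Cover-up at u = 3: P = 9/[(3 + 6)(3 + 8)] = 9/[(9)(11)] = 9/99 = 1/11


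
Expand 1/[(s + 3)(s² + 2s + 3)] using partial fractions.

Cover-up at s = -3: A = 1/((-3)² + 2·(-3) + 3) = 1/6. Then B = -A = -1/6, C = -A·(2 - 3) = 1/6
Result: (1/6)/(s + 3) - ((1/6)s - 1/6)/(s² + 2s + 3)


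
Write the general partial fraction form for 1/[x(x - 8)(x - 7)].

Three distinct linear factors: P/x + Q/(x - 8) + R/(x - 7)


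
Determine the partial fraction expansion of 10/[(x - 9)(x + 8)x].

Using cover-up method: α = 10/153, β = 5/68, γ = -5/36
Result: (10/153)/(x - 9) + (5/68)/(x + 8) - (5/36)/x


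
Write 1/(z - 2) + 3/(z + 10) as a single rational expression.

Common denominator (z - 2)(z + 10). Numerator: 1(z + 10) + 3(z - 2) = (z + 10) + (3z - 6) = 4z + 4
Result: (4z + 4)/[(z - 2)(z + 10)]


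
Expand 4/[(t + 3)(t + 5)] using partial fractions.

4/(t + 3)(t + 5) = α/(t + 3) + β/(t + 5). α = 4/(-3 + 5) = 2, β = 4/(-5 + 3) = -2
Result: 2/(t + 3) - 2/(t + 5)


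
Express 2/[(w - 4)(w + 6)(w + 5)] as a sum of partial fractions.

Using cover-up method: A = 1/45, B = 1/5, C = -2/9
Result: (1/45)/(w - 4) + (1/5)/(w + 6) - (2/9)/(w + 5)


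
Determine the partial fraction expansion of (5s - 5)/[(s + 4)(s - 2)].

At s=-4: α = (5·(-4) - 5)/(-4 - 2) = 25/6. At s=2: β = (5·2 - 5)/(2 + 4) = 5/6
Result: (25/6)/(s + 4) + (5/6)/(s - 2)


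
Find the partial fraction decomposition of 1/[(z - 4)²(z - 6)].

Cover-up at z=6: γ = 1/(6 - 4)² = 1/4. Cover-up at z=4: β = 1/(4 - 6) = -1/2. Comparing z² coeff: α = -γ = -1/4
Result: (-1/4)/(z - 4) - (1/2)/(z - 4)² + (1/4)/(z - 6)


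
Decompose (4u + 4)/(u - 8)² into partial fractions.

(4u + 4) = α(u - 8) + β. At u = 8: β = 4·8 + 4 = 36. Coeff of u: α = 4
Result: 4/(u - 8) + 36/(u - 8)²


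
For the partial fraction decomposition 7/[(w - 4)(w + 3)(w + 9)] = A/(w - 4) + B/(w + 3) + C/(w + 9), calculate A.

Cover-up at w = 4: A = 7/[(4 + 3)(4 + 9)] = 7/[(7)(13)] = 7/91 = 1/13


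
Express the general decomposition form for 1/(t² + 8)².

Repeated quadratic factor: (Pt + Q)/(t² + 8) + (Rt + S)/(t² + 8)²


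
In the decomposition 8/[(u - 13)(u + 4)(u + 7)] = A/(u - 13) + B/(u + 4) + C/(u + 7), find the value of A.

Cover-up at u = 13: A = 8/[(13 + 4)(13 + 7)] = 8/[(17)(20)] = 8/340 = 2/85


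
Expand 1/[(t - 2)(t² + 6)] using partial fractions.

Cover-up at t = 2: P = 1/(2² + 6) = 1/10. Then Q = -P = -1/10, R = -P·(0 + 2) = -1/5
Result: (1/10)/(t - 2) - ((1/10)t + 1/5)/(t² + 6)


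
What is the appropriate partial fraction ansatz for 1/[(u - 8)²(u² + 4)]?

Repeated linear + quadratic: α/(u - 8) + β/(u - 8)² + (γu + δ)/(u² + 4)


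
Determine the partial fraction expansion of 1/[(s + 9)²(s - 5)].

Cover-up at s=5: R = 1/(5 + 9)² = 1/196. Cover-up at s=-9: Q = 1/(-9 - 5) = -1/14. Comparing s² coeff: P = -R = -1/196
Result: (-1/196)/(s + 9) - (1/14)/(s + 9)² + (1/196)/(s - 5)


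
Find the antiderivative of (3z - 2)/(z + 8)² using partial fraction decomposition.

Decompose: P = 3, Q = 3·(-8) - 2 = -26, so (3z - 2)/(z + 8)² = 3/(z + 8) - 26/(z + 8)². Integrate: ∫ P/(z + 8) dz = 3 ln|(z + 8)|; ∫ Q/(z + 8)² dz = 26/(z + 8). Sum: 3 ln|(z + 8)| + 26/(z + 8) + C


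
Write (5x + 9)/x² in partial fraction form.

(5x + 9) = αx + β. At x = 0: β = 5·0 + 9 = 9. Coeff of x: α = 5
Result: 5/x + 9/x²


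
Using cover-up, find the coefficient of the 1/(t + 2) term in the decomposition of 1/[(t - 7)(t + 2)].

Cover (t + 2), set t=-2: 1/((t - 7) at t=-2) = 1/(-9) = -1/9


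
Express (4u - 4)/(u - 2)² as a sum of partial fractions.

(4u - 4) = P(u - 2) + Q. At u = 2: Q = 4·2 - 4 = 4. Coeff of u: P = 4
Result: 4/(u - 2) + 4/(u - 2)²


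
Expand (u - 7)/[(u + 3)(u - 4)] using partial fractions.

At u=-3: α = (1·(-3) - 7)/(-3 - 4) = 10/7. At u=4: β = (1·4 - 7)/(4 + 3) = -3/7
Result: (10/7)/(u + 3) - (3/7)/(u - 4)


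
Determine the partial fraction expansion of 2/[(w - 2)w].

2/(w - 2)w = α/(w - 2) + β/w. α = 2/(2 - 0) = 1, β = 2/(0 - 2) = -1
Result: 1/(w - 2) - 1/w


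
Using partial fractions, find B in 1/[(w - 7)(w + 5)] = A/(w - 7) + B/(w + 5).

Cover-up at w = -5: B = 1/(-5 - 7) = -1/12


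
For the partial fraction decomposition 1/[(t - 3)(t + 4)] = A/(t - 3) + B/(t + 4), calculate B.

Cover-up at t = -4: B = 1/(-4 - 3) = -1/7


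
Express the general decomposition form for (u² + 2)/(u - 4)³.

Repeated linear factor (power 3): α/(u - 4) + β/(u - 4)² + γ/(u - 4)³


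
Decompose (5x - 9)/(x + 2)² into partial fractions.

(5x - 9) = A(x + 2) + B. At x = -2: B = 5·(-2) - 9 = -19. Coeff of x: A = 5
Result: 5/(x + 2) - 19/(x + 2)²


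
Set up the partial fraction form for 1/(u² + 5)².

Repeated quadratic factor: (αu + β)/(u² + 5) + (γu + δ)/(u² + 5)²


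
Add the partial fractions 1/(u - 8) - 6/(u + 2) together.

Common denominator (u - 8)(u + 2). Numerator: 1(u + 2) - 6(u - 8) = (u + 2) - (6u - 48) = -5u + 50
Result: (-5u + 50)/[(u - 8)(u + 2)]


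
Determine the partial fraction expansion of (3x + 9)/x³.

(3x + 9) = Px² + Qx + R. At x = 0: R = 3·0 + 9 = 9. Coefficients: P = 0, Q = 3
Result: 3/x² + 9/x³


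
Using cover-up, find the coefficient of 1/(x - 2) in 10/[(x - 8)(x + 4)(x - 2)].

Cover (x - 2), set x=2: 10/[(2 - 8)(2 + 4)] = -5/18


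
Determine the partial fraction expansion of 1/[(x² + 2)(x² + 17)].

Coefficient matching gives α = γ = 0, β = 1/(17-2) = 1/15, δ = -β = -1/15
Result: (1/15)/(x² + 2) - (1/15)/(x² + 17)


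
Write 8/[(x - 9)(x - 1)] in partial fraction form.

8/(x - 9)(x - 1) = A/(x - 9) + B/(x - 1). A = 8/(9 - 1) = 1, B = 8/(1 - 9) = -1
Result: 1/(x - 9) - 1/(x - 1)


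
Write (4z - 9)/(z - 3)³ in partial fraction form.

(4z - 9) = α(z - 3)² + β(z - 3) + γ. At z = 3: γ = 4·3 - 9 = 3. Coefficients: α = 0, β = 4
Result: 4/(z - 3)² + 3/(z - 3)³


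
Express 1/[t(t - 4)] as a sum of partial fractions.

1/t(t - 4) = α/t + β/(t - 4). α = 1/(0 - 4) = -1/4, β = 1/(4 - 0) = 1/4
Result: (-1/4)/t + (1/4)/(t - 4)


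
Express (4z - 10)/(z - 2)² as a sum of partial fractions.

(4z - 10) = P(z - 2) + Q. At z = 2: Q = 4·2 - 10 = -2. Coeff of z: P = 4
Result: 4/(z - 2) - 2/(z - 2)²


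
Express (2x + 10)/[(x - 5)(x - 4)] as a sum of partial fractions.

At x=5: α = (2·5 + 10)/(5 - 4) = 20. At x=4: β = (2·4 + 10)/(4 - 5) = -18
Result: 20/(x - 5) - 18/(x - 4)


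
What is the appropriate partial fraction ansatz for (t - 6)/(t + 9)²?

Repeated linear factor: α/(t + 9) + β/(t + 9)²


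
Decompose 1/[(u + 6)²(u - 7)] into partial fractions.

Cover-up at u=7: γ = 1/(7 + 6)² = 1/169. Cover-up at u=-6: β = 1/(-6 - 7) = -1/13. Comparing u² coeff: α = -γ = -1/169
Result: (-1/169)/(u + 6) - (1/13)/(u + 6)² + (1/169)/(u - 7)


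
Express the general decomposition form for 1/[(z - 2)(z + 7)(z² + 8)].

Two linear + quadratic: A/(z - 2) + B/(z + 7) + (Cz + D)/(z² + 8)


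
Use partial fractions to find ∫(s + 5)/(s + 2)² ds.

Decompose: P = 1, Q = 1·(-2) + 5 = 3, so (s + 5)/(s + 2)² = 1/(s + 2) + 3/(s + 2)². Integrate: ∫ P/(s + 2) ds = ln|(s + 2)|; ∫ Q/(s + 2)² ds = -3/(s + 2). Sum: ln|(s + 2)| - 3/(s + 2) + C


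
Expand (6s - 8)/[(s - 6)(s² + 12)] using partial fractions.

At s=6: α = (6·6 - 8)/(6² + 12) = 7/12. β = -α = -7/12, γ = 6 - 6·α = 5/2
Result: (7/12)/(s - 6) - ((7/12)s - 5/2)/(s² + 12)


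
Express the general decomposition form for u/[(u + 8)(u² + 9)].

Linear + irreducible quadratic: A/(u + 8) + (Bu + C)/(u² + 9)


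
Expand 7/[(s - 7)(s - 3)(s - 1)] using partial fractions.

Using cover-up method: α = 7/24, β = -7/8, γ = 7/12
Result: (7/24)/(s - 7) - (7/8)/(s - 3) + (7/12)/(s - 1)


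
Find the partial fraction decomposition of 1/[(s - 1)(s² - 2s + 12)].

Cover-up at s = 1: P = 1/(1² - 2·1 + 12) = 1/11. Then Q = -P = -1/11, R = -P·(-2 + 1) = 1/11
Result: (1/11)/(s - 1) - ((1/11)s - 1/11)/(s² - 2s + 12)


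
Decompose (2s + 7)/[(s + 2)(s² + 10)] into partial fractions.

At s=-2: A = (2·(-2) + 7)/((-2)² + 10) = 3/14. B = -A = -3/14, C = 2 - (-2)·A = 17/7
Result: (3/14)/(s + 2) - ((3/14)s - 17/7)/(s² + 10)


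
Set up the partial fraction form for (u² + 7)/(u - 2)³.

Repeated linear factor (power 3): P/(u - 2) + Q/(u - 2)² + R/(u - 2)³


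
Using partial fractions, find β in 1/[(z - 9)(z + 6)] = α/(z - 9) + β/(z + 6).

Cover-up at z = -6: β = 1/(-6 - 9) = -1/15


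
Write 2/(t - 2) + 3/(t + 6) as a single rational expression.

Common denominator (t - 2)(t + 6). Numerator: 2(t + 6) + 3(t - 2) = (2t + 12) + (3t - 6) = 5t + 6
Result: (5t + 6)/[(t - 2)(t + 6)]


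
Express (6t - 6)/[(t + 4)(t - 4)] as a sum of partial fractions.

At t=-4: α = (6·(-4) - 6)/(-4 - 4) = 15/4. At t=4: β = (6·4 - 6)/(4 + 4) = 9/4
Result: (15/4)/(t + 4) + (9/4)/(t - 4)


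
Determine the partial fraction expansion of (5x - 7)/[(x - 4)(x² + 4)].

At x=4: P = (5·4 - 7)/(4² + 4) = 13/20. Q = -P = -13/20, R = 5 - 4·P = 12/5
Result: (13/20)/(x - 4) - ((13/20)x - 12/5)/(x² + 4)


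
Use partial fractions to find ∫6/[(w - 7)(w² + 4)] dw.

Cover-up at w=7: A = 6/(7²+4) = 6/53. Coeff matching: B = -6/53, C = -42/53. Decomposition: (6/53)/(w - 7) - ((6/53)w + 42/53)/(w² + 4). Integrate: linear → ln, quadratic → (1/2)ln + arctan: (6/53) ln|(w - 7)| - (3/53) ln(w² + 4) - (21/53) arctan(w/2) + C


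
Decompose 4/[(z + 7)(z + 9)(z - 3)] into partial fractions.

Using cover-up method: P = -1/5, Q = 1/6, R = 1/30
Result: (-1/5)/(z + 7) + (1/6)/(z + 9) + (1/30)/(z - 3)


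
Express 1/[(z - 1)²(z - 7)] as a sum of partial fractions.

Cover-up at z=7: C = 1/(7 - 1)² = 1/36. Cover-up at z=1: B = 1/(1 - 7) = -1/6. Comparing z² coeff: A = -C = -1/36
Result: (-1/36)/(z - 1) - (1/6)/(z - 1)² + (1/36)/(z - 7)


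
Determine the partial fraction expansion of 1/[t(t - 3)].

1/t(t - 3) = P/t + Q/(t - 3). P = 1/(0 - 3) = -1/3, Q = 1/(3 - 0) = 1/3
Result: (-1/3)/t + (1/3)/(t - 3)


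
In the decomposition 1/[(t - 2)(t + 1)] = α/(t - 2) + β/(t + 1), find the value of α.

Cover-up at t = 2: α = 1/(2 + 1) = 1/3


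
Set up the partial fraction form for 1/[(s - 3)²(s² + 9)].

Repeated linear + quadratic: α/(s - 3) + β/(s - 3)² + (γs + δ)/(s² + 9)


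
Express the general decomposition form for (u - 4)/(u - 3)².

Repeated linear factor: P/(u - 3) + Q/(u - 3)²


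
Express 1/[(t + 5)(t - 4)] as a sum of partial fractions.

1/(t + 5)(t - 4) = α/(t + 5) + β/(t - 4). α = 1/(-5 - 4) = -1/9, β = 1/(4 + 5) = 1/9
Result: (-1/9)/(t + 5) + (1/9)/(t - 4)


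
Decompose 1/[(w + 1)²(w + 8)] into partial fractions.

Cover-up at w=-8: C = 1/(-8 + 1)² = 1/49. Cover-up at w=-1: B = 1/(-1 + 8) = 1/7. Comparing w² coeff: A = -C = -1/49
Result: (-1/49)/(w + 1) + (1/7)/(w + 1)² + (1/49)/(w + 8)


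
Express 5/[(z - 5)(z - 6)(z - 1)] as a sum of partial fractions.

Using cover-up method: A = -5/4, B = 1, C = 1/4
Result: (-5/4)/(z - 5) + 1/(z - 6) + (1/4)/(z - 1)


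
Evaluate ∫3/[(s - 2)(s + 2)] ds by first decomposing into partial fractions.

Decompose: 3/[(s - 2)(s + 2)] = (3/4)/(s - 2) - (3/4)/(s + 2). Integrate each term: (3/4) ln|(s - 2)| - (3/4) ln|(s + 2)| + C


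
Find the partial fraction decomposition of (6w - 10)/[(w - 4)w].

At w=4: A = (6·4 - 10)/(4 - 0) = 7/2. At w=0: B = (6·0 - 10)/(0 - 4) = 5/2
Result: (7/2)/(w - 4) + (5/2)/w


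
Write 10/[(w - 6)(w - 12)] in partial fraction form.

10/(w - 6)(w - 12) = A/(w - 6) + B/(w - 12). A = 10/(6 - 12) = -5/3, B = 10/(12 - 6) = 5/3
Result: (-5/3)/(w - 6) + (5/3)/(w - 12)


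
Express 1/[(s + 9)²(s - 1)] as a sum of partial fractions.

Cover-up at s=1: γ = 1/(1 + 9)² = 1/100. Cover-up at s=-9: β = 1/(-9 - 1) = -1/10. Comparing s² coeff: α = -γ = -1/100
Result: (-1/100)/(s + 9) - (1/10)/(s + 9)² + (1/100)/(s - 1)


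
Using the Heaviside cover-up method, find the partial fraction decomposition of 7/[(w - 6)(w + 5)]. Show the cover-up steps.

Cover (w - 6): set w=6, get P = 7/(6 + 5) = 7/11. Cover (w + 5): set w=-5, get Q = 7/(-5 - 6) = -7/11.
Result: (7/11)/(w - 6) - (7/11)/(w + 5)


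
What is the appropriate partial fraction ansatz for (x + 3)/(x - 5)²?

Repeated linear factor: P/(x - 5) + Q/(x - 5)²


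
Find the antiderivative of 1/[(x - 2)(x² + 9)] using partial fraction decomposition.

Cover-up at x=2: P = 1/(2²+9) = 1/13. Coeff matching: Q = -1/13, R = -2/13. Decomposition: (1/13)/(x - 2) - ((1/13)x + 2/13)/(x² + 9). Integrate: linear → ln, quadratic → (1/2)ln + arctan: (1/13) ln|(x - 2)| - (1/26) ln(x² + 9) - (2/39) arctan(x/3) + C


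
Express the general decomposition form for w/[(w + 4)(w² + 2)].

Linear + irreducible quadratic: α/(w + 4) + (βw + γ)/(w² + 2)


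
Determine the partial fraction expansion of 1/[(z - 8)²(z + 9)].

Cover-up at z=-9: R = 1/(-9 - 8)² = 1/289. Cover-up at z=8: Q = 1/(8 + 9) = 1/17. Comparing z² coeff: P = -R = -1/289
Result: (-1/289)/(z - 8) + (1/17)/(z - 8)² + (1/289)/(z + 9)


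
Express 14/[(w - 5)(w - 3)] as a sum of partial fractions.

14/(w - 5)(w - 3) = A/(w - 5) + B/(w - 3). A = 14/(5 - 3) = 7, B = 14/(3 - 5) = -7
Result: 7/(w - 5) - 7/(w - 3)


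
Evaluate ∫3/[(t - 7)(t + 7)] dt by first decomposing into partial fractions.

Decompose: 3/[(t - 7)(t + 7)] = (3/14)/(t - 7) - (3/14)/(t + 7). Integrate each term: (3/14) ln|(t - 7)| - (3/14) ln|(t + 7)| + C


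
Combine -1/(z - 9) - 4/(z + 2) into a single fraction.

Common denominator (z - 9)(z + 2). Numerator: -1(z + 2) - 4(z - 9) = (-z - 2) - (4z - 36) = -5z + 34
Result: (-5z + 34)/[(z - 9)(z + 2)]


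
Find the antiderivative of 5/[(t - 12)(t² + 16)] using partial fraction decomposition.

Cover-up at t=12: A = 5/(12²+16) = 1/32. Coeff matching: B = -1/32, C = -3/8. Decomposition: (1/32)/(t - 12) - ((1/32)t + 3/8)/(t² + 16). Integrate: linear → ln, quadratic → (1/2)ln + arctan: (1/32) ln|(t - 12)| - (1/64) ln(t² + 16) - (3/32) arctan(t/4) + C


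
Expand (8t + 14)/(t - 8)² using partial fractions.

(8t + 14) = α(t - 8) + β. At t = 8: β = 8·8 + 14 = 78. Coeff of t: α = 8
Result: 8/(t - 8) + 78/(t - 8)²


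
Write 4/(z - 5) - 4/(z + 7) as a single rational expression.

Common denominator (z - 5)(z + 7). Numerator: 4(z + 7) - 4(z - 5) = (4z + 28) - (4z - 20) = 48
Result: (48)/[(z - 5)(z + 7)]


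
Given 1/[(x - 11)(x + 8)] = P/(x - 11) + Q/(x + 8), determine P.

Cover-up at x = 11: P = 1/(11 + 8) = 1/19


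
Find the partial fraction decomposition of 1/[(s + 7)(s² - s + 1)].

Cover-up at s = -7: A = 1/((-7)² - 1·(-7) + 1) = 1/57. Then B = -A = -1/57, C = -A·(-1 - 7) = 8/57
Result: (1/57)/(s + 7) - ((1/57)s - 8/57)/(s² - s + 1)


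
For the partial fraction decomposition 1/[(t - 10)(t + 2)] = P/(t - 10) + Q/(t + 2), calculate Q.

Cover-up at t = -2: Q = 1/(-2 - 10) = -1/12


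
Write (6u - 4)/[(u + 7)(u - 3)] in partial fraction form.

At u=-7: P = (6·(-7) - 4)/(-7 - 3) = 23/5. At u=3: Q = (6·3 - 4)/(3 + 7) = 7/5
Result: (23/5)/(u + 7) + (7/5)/(u - 3)
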